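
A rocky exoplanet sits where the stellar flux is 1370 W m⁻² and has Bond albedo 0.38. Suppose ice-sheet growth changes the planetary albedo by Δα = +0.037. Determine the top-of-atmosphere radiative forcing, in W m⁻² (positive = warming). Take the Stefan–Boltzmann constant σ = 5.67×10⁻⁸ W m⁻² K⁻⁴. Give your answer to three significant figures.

-12.7 W m⁻²

ΔF = −(S/4)Δα = −(1370/4)×(+0.037) = -12.67 W m⁻².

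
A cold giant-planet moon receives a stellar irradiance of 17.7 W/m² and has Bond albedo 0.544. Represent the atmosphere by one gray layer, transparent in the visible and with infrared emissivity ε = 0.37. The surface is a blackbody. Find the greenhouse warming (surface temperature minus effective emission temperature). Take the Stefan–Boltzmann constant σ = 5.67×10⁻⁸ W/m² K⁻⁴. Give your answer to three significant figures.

Effective emission temperature (TOA balance): σT_e⁴ = S(1−α)/4 = 2.018 W/m² → T_e = 77.24 K.
The surface balance (absorbed SW + ε·downward IR = σT_s⁴) with T_a⁴ = T_s⁴/2 reduces to T_s = T_e·[2/(2−ε)]^¼ = 81.29 K.
T_s − T_e = 81.29 − 77.24 = 4.053 K.

4.05 K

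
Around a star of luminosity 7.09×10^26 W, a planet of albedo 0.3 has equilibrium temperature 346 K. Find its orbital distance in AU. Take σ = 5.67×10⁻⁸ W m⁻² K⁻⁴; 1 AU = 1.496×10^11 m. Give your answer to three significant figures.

0.737 AU

Required flux: S = 4σT⁴/(1−α) = 4644 W m⁻².
S = L/(4πd²) → d = √(L/4πS) = √(7.09×10^26/(4π·4644)) = 1.102×10^11 m = 0.7368 AU.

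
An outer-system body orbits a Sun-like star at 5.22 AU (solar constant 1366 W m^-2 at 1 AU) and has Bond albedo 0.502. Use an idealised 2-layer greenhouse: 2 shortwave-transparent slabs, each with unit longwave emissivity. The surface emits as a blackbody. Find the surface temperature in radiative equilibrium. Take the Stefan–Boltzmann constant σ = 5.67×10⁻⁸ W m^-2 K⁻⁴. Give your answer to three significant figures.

135 K

Irradiance scales as 1/d², so S = 1366 W m^-2 × (1/5.22)² = 50.13 W m^-2.
The effective emission temperature is T_e = [S(1−α)/(4σ)]^¼ = 102.4 K.
For an N-layer opaque stack, T_s⁴ = (N+1)T_e⁴, hence T_s = (3)^(1/4)×102.4 K = 134.8 K.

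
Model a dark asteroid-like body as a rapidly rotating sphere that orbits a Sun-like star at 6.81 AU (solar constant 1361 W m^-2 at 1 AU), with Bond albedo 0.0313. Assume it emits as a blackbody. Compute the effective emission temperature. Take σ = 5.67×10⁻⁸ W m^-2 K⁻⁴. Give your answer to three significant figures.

Flux at the orbit: S = 1361/(6.81)² = 29.35 W m^-2.
Absorbed flux (global mean): S(1−α)/4 = 29.35·0.969/4 = 7.107 W m^-2.
Balancing against σT⁴: T = (7.107/5.67×10⁻⁸)^(1/4) = 105.8 K.

106 K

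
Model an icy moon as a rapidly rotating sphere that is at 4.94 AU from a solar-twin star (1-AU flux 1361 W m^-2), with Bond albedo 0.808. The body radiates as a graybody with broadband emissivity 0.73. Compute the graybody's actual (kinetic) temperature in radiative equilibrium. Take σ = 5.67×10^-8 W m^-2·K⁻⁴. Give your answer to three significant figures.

By the inverse-square law, S = 1361/4.94² = 55.77 W m^-2.
Absorbed flux (global mean): S(1−α)/4 = 55.77·0.192/4 = 2.677 W m^-2.
Equating to εσT⁴ with ε = 0.73: T = (2.677/0.73σ)^(1/4) = 89.68 K.

89.7 K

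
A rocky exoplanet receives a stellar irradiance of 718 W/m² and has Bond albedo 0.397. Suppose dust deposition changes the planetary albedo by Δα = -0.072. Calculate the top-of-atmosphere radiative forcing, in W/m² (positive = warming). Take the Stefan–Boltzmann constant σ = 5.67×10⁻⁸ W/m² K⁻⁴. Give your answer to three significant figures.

ΔF = −(S/4)Δα = −(718.0/4)×(-0.072) = 12.92 W/m².

12.9 W/m²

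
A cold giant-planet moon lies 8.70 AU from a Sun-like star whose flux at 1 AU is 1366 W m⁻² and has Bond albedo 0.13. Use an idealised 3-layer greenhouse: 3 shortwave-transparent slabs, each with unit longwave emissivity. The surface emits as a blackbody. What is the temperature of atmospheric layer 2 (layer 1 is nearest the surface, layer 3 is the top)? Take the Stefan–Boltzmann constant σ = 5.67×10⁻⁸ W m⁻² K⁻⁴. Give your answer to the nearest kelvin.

108 K

Irradiance scales as 1/d², so S = 1366 W m⁻² × (1/8.70)² = 18.05 W m⁻².
The effective emission temperature is T_e = [S(1−α)/(4σ)]^¼ = 91.22 K.
The net upward flux σT_e⁴ is constant between every pair of levels, so T_k⁴ = (N+1−k)T_e⁴.
T_2 = (2)^(1/4)·91.22 = 108.5 K.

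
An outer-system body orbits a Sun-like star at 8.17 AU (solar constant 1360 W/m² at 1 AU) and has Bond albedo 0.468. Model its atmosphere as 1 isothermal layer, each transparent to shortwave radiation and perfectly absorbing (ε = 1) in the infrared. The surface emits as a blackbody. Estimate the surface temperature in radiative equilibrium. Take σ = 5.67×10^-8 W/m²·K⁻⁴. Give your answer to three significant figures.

98.9 kelvin

Flux at the orbit: S = 1360/(8.17)² = 20.37 W/m².
The effective emission temperature is T_e = [S(1−α)/(4σ)]^¼ = 83.15 K.
For an N-layer opaque stack, T_s⁴ = (N+1)T_e⁴, hence T_s = (2)^(1/4)×83.15 K = 98.88 K.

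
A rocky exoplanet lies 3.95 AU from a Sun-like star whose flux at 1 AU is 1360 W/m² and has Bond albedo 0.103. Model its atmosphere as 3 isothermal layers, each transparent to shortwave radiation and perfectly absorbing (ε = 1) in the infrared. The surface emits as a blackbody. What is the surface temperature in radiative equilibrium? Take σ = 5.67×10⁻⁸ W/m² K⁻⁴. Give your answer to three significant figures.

193 K

Flux at the orbit: S = 1360/(3.95)² = 87.17 W/m².
OLR = S(1−α)/4 = 19.55 W/m²; the top layer radiates at T_e = 136.3 K.
For an N-layer opaque stack, T_s⁴ = (N+1)T_e⁴, hence T_s = (4)^(1/4)×136.3 K = 192.7 K.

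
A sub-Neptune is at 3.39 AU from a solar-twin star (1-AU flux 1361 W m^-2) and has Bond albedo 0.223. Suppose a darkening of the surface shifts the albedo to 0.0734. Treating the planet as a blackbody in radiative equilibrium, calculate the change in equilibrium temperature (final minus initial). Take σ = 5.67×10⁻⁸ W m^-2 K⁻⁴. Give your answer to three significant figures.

6.39 K

By the inverse-square law, S = 1361/3.39² = 118.4 W m^-2.
With α = 0.223, T₁ = 141.9 K.
Final:   T₂ = [S(1−0.0734)/(4σ)]^(1/4) = 148.3 K.
ΔT = T₂ − T₁ = 6.387 K.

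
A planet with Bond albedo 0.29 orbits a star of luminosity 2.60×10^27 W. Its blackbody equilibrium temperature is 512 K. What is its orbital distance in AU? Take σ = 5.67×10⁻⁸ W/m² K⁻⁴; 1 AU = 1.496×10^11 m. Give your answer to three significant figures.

0.649 AU

Required flux: S = 4σT⁴/(1−α) = 21950 W/m².
From L = 4πd²S, d = √(2.60×10^27/(4π·21950)) = 9.708×10^10 m = 0.6490 AU.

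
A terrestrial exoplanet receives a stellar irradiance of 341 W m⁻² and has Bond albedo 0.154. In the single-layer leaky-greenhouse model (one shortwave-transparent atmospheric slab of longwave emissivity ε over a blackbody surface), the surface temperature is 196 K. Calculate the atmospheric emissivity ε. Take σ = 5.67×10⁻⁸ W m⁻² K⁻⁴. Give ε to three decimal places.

First, T_e = [341.0·(1−0.154)/(4σ)]^(1/4) = 188.9 K.
Inverting T_s⁴ = 2T_e⁴/(2−ε): (T_e/T_s)⁴ = 0.8619, so ε = 2(1 − 0.8619) = 0.2762.

0.276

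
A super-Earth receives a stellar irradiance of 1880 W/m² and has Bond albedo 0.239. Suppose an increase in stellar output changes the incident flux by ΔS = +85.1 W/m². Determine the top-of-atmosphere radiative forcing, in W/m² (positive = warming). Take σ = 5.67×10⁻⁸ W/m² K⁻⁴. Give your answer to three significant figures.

ΔF = Δ[S(1−α)]/4 = (1−0.239)·+85.1/4 = 16.19 W/m².

16.2 W/m²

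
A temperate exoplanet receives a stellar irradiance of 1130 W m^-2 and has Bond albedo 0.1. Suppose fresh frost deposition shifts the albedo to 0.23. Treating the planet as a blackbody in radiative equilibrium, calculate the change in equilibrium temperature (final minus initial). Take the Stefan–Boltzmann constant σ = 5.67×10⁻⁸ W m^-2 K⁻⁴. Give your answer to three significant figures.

-9.90 K

With α = 0.1, T₁ = 258.8 K.
After:  T₂ = [1130·0.77/(4σ)]^(1/4) = 248.9 K.
ΔT = T₂ − T₁ = -9.898 K.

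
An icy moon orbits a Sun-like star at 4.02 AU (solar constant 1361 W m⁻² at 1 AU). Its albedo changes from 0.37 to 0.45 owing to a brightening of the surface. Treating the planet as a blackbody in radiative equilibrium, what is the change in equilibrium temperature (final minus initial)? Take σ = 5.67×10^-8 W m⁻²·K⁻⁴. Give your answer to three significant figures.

-4.13 K

Irradiance scales as 1/d², so S = 1361 W m⁻² × (1/4.02)² = 84.22 W m⁻².
Initial: T₁ = [S(1−0.37)/(4σ)]^(1/4) = 123.7 K.
Final:   T₂ = [S(1−0.45)/(4σ)]^(1/4) = 119.5 K.
ΔT = T₂ − T₁ = -4.128 K.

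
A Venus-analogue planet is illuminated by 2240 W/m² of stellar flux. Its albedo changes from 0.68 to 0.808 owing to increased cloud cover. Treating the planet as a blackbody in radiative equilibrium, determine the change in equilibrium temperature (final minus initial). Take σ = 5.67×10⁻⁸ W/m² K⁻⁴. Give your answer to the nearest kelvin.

-28 kelvin

Initial: T₁ = [S(1−0.68)/(4σ)]^(1/4) = 237.1 K.
Final:   T₂ = [S(1−0.808)/(4σ)]^(1/4) = 208.7 K.
Change: 208.7 − 237.1 = -28.43 K.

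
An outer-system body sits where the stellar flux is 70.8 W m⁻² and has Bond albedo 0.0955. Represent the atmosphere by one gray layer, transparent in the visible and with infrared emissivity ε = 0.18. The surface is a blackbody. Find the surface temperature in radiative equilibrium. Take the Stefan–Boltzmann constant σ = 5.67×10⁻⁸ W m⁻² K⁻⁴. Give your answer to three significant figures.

133 kelvin

Effective emission temperature (TOA balance): σT_e⁴ = S(1−α)/4 = 16.01 W m⁻² → T_e = 129.6 K.
For a single slab of emissivity ε, T_s⁴ = 2T_e⁴/(2−ε); thus T_s = 129.6·(1.099)^(1/4) = 132.7 K.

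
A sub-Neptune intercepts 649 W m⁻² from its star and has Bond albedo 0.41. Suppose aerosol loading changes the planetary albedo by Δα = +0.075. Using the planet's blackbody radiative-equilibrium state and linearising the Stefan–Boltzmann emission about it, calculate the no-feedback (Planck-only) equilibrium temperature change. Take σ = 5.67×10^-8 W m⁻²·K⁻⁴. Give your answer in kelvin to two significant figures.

-6.4 K

The baseline emission temperature is T_e = 202.7 K.
ΔF = −(S/4)Δα = −(649.0/4)×(+0.075) = -12.17 W m⁻².
The Planck feedback parameter is 4σT_e³ = 1.889 W m⁻²/K.
Hence the no-feedback warming is ΔF/(4σT_e³) = -6.44 K.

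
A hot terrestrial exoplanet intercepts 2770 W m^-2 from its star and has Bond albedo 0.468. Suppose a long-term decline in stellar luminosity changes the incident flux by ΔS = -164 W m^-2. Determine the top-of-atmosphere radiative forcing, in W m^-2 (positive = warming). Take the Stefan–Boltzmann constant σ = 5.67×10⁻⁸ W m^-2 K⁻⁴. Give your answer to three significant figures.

-21.8 W m^-2

Only a fraction (1−α) is absorbed and it's spread over 4πR², so ΔF = (1−α)ΔS/4 = -21.81 W m^-2.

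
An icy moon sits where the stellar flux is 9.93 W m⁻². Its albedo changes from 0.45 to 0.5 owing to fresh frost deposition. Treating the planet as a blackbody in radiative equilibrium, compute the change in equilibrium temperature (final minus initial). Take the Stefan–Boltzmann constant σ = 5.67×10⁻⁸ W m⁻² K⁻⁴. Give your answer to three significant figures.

Before: T₁ = [9.930·0.55/(4σ)]^(1/4) = 70.05 K.
Final:   T₂ = [S(1−0.5)/(4σ)]^(1/4) = 68.40 K.
ΔT = T₂ − T₁ = -1.649 K.

-1.65 K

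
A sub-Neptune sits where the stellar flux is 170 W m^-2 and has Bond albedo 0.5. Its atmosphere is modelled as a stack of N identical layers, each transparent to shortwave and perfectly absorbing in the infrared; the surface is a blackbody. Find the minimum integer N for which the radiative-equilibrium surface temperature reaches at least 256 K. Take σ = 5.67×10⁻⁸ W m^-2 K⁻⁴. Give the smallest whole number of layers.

11

The effective emission temperature is T_e = [S(1−α)/(4σ)]^¼ = 139.1 K.
Since T_s⁴ = (N+1)T_e⁴, we need N ≥ (T_s/T_e)⁴ − 1 = 10.460.
Rounding up, N = 11.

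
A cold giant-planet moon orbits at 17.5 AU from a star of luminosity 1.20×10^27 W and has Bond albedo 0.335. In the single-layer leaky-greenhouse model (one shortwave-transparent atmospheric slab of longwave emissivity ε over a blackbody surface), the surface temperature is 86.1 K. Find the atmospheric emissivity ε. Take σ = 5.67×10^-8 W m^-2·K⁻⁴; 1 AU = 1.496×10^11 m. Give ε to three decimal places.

0.513

Orbital distance: d = 17.5 AU = 2.618×10^12 m.
Flux at the orbit: S = L/(4πd²) = 1.20×10^27/(4π·(2.62×10^12)²) = 13.93 W m^-2.
First, T_e = [13.93·(1−0.335)/(4σ)]^(1/4) = 79.95 K.
T_s⁴ = T_e⁴·2/(2−ε) → ε = 2 − 2(T_e/T_s)⁴ = 2 − 2·(79.95/86.1)⁴ = 0.5133.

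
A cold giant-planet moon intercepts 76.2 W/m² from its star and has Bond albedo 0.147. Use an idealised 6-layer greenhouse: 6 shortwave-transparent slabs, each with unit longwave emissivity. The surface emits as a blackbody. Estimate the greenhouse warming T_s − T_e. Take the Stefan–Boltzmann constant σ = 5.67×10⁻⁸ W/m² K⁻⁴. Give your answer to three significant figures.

81.5 K

The effective emission temperature is T_e = [S(1−α)/(4σ)]^¼ = 130.1 K.
Surface: T_s = (7)^¼·T_e = 211.6 K.
Warming: T_s − T_e = 81.52 K.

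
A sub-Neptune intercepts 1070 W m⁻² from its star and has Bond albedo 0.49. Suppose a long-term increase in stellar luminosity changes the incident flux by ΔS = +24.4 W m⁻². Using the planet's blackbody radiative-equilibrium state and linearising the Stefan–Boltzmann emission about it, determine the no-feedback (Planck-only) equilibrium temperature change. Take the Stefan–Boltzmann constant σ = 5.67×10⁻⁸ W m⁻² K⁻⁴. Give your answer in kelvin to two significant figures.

Reference equilibrium: T_e = [S(1−α)/(4σ)]^(1/4) = 221.5 K.
TOA radiative forcing: ΔF = (1−α)ΔS/4 = 0.51·(+24.4)/4 = 3.111 W m⁻².
The Planck feedback parameter is 4σT_e³ = 2.464 W m⁻²/K.
So ΔT₀ = 3.111/2.464 = 1.26 K.

1.3 K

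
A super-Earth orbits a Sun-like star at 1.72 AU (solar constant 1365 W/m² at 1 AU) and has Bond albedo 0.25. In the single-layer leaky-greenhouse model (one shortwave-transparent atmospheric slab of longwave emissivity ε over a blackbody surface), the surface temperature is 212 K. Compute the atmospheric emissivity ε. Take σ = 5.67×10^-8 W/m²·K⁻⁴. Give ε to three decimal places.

0.489

Flux at the orbit: S = 1365/(1.72)² = 461.4 W/m².
Effective temperature: T_e = [S(1−α)/(4σ)]^(1/4) = 197.6 K.
T_s⁴ = T_e⁴·2/(2−ε) → ε = 2 − 2(T_e/T_s)⁴ = 2 − 2·(197.6/212)⁴ = 0.4893.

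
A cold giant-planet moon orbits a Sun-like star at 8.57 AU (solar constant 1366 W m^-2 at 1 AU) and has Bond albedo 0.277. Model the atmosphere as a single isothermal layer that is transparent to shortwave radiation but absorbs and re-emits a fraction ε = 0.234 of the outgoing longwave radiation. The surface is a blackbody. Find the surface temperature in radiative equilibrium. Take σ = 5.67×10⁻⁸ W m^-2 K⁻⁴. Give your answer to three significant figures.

90.5 K

Flux at the orbit: S = 1366/(8.57)² = 18.60 W m^-2.
Effective emission temperature (TOA balance): σT_e⁴ = S(1−α)/4 = 3.362 W m^-2 → T_e = 87.75 K.
For a single slab of emissivity ε, T_s⁴ = 2T_e⁴/(2−ε); thus T_s = 87.75·(1.133)^(1/4) = 90.52 K.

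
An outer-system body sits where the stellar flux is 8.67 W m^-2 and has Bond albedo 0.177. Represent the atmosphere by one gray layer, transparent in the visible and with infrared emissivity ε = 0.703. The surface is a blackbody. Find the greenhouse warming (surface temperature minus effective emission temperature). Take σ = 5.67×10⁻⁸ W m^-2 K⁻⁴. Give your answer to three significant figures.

8.56 kelvin

At the top of the atmosphere, σT_e⁴ = S(1−α)/4 = 1.784 W m^-2, giving T_e = 74.89 K.
For a single slab of emissivity ε, T_s⁴ = 2T_e⁴/(2−ε); thus T_s = 74.89·(1.542)^(1/4) = 83.46 K.
Greenhouse warming: T_s − T_e = 8.564 K.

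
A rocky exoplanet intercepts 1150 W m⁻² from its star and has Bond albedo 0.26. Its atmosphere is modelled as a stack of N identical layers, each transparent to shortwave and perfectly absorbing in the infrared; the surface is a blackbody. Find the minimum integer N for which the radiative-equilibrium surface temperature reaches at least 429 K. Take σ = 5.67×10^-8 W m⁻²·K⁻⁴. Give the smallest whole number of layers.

9

The effective emission temperature is T_e = [S(1−α)/(4σ)]^¼ = 247.5 K.
Need (N+1)T_e⁴ ≥ T_s⁴, i.e. N+1 ≥ (429/247.5)⁴ = 9.027.
Rounding up, N = 9.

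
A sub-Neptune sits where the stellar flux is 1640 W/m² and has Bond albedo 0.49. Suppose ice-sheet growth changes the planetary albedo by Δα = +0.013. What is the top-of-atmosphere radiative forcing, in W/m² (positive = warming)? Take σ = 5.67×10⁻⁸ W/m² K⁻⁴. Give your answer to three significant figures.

-5.33 W/m²

ΔF = −(S/4)Δα = −(1640/4)×(+0.013) = -5.330 W/m².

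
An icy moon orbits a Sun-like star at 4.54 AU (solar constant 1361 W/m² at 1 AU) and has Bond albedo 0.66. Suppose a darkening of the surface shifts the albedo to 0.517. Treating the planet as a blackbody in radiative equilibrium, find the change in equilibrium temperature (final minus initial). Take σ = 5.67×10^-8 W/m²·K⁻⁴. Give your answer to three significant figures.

Flux at the orbit: S = 1361/(4.54)² = 66.03 W/m².
With α = 0.66, T₁ = 99.75 K.
After:  T₂ = [66.03·0.483/(4σ)]^(1/4) = 108.9 K.
ΔT = T₂ − T₁ = 9.150 K.

9.15 K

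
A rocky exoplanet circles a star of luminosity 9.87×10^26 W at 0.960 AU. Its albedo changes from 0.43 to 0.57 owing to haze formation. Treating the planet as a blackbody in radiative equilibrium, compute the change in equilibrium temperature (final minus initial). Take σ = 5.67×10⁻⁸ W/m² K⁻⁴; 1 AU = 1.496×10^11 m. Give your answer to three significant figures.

-21.3 K

Orbital distance: d = 0.960 AU = 1.436×10^11 m.
Flux at the orbit: S = L/(4πd²) = 9.87×10^26/(4π·(1.44×10^11)²) = 3808 W/m².
Before: T₁ = [3808·0.57/(4σ)]^(1/4) = 312.8 K.
With α = 0.57, T₂ = 291.5 K.
Change: 291.5 − 312.8 = -21.28 K.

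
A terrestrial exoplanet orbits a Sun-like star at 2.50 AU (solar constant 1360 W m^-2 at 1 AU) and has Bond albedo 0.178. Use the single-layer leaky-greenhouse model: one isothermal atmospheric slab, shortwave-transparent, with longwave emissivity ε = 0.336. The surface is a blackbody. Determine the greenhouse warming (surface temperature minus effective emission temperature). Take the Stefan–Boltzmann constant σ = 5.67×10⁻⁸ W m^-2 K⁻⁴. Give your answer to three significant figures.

7.89 K

By the inverse-square law, S = 1360/2.50² = 217.6 W m^-2.
The planet radiates to space at T_e = [S(1−α)/(4σ)]^(1/4) = 167.6 K.
The surface balance (absorbed SW + ε·downward IR = σT_s⁴) with T_a⁴ = T_s⁴/2 reduces to T_s = T_e·[2/(2−ε)]^¼ = 175.5 K.
Greenhouse warming: T_s − T_e = 7.885 K.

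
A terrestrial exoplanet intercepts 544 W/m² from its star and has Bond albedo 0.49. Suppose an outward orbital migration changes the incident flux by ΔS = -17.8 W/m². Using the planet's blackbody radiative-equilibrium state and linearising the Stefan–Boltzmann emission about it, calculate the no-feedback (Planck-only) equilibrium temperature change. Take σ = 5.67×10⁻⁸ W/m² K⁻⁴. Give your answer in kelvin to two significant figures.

-1.5 kelvin

Unperturbed T_e = [544.0·(1−0.49)/(4σ)]^¼ = 187.0 K.
TOA radiative forcing: ΔF = (1−α)ΔS/4 = 0.51·(-17.8)/4 = -2.270 W/m².
Planck response: λ_P = 4σT_e³ = 4·5.67×10⁻⁸·(187.0)³ = 1.484 W/m²/K.
So ΔT₀ = -2.270/1.484 = -1.53 K.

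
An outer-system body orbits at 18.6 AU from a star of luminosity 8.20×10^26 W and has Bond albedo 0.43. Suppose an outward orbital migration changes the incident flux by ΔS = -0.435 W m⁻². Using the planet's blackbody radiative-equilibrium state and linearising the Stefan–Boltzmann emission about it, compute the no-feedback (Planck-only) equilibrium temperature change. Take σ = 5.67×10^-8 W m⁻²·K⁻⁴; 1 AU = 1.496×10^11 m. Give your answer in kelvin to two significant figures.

Orbital distance: d = 18.6 AU = 2.783×10^12 m.
S = L/(4πd²) = 8.428 W m⁻².
The baseline emission temperature is T_e = 67.84 K.
Only a fraction (1−α) is absorbed and it's spread over 4πR², so ΔF = (1−α)ΔS/4 = -0.06199 W m⁻².
Planck response: λ_P = 4σT_e³ = 4·5.67×10⁻⁸·(67.84)³ = 0.07081 W m⁻²/K.
ΔT₀ = ΔF/λ_P = -0.06199/0.07081 = -0.875 K.

-0.88 kelvin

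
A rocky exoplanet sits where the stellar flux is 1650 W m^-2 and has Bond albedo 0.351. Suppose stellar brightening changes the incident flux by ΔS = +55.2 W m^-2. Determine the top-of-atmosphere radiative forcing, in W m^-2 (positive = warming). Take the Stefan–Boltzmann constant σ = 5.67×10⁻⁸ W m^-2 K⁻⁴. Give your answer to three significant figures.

ΔF = Δ[S(1−α)]/4 = (1−0.351)·+55.2/4 = 8.956 W m^-2.

8.96 W m^-2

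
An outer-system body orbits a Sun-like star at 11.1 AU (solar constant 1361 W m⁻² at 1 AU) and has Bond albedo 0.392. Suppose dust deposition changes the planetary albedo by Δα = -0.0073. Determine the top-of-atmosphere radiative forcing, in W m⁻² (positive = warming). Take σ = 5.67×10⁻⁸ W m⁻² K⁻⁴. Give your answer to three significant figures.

By the inverse-square law, S = 1361/11.1² = 11.05 W m⁻².
TOA radiative forcing: ΔF = −S·Δα/4 = −11.05·(-0.0073)/4 = 0.02016 W m⁻².

0.0202 W m⁻²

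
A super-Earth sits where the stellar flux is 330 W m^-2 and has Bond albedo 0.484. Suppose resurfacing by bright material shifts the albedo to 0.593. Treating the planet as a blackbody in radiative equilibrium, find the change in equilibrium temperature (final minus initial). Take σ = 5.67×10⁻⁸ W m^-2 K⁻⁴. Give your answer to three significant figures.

-9.53 kelvin

With α = 0.484, T₁ = 165.5 K.
Final:   T₂ = [S(1−0.593)/(4σ)]^(1/4) = 156.0 K.
Change: 156.0 − 165.5 = -9.534 K.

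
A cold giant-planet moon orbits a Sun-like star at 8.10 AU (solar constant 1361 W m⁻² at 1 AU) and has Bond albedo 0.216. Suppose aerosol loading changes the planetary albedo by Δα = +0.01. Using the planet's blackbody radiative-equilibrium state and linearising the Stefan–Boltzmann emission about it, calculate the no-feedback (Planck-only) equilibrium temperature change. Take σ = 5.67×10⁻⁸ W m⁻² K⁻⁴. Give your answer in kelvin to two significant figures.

By the inverse-square law, S = 1361/8.10² = 20.74 W m⁻².
Unperturbed T_e = [20.74·(1−0.216)/(4σ)]^¼ = 92.02 K.
The change in absorbed flux is Δ[S(1−α)/4] = −SΔα/4 = -0.05186 W m⁻².
Planck response: λ_P = 4σT_e³ = 4·5.67×10⁻⁸·(92.02)³ = 0.1767 W m⁻²/K.
Hence the no-feedback warming is ΔF/(4σT_e³) = -0.293 K.

-0.29 K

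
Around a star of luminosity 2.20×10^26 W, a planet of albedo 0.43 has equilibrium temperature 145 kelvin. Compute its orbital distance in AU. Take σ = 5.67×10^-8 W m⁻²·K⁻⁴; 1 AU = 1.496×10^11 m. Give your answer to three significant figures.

Required flux: S = 4σT⁴/(1−α) = 175.9 W m⁻².
Then d = [L/(4πS)]^(1/2) = 3.155×10^11 m, i.e. 2.109 AU.

2.11 AU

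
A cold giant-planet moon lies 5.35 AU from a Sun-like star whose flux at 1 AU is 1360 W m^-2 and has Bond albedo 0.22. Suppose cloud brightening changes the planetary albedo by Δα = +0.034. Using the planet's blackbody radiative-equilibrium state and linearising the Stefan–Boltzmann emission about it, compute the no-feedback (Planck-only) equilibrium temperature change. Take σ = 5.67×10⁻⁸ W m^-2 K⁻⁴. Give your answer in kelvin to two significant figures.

Flux at the orbit: S = 1360/(5.35)² = 47.52 W m^-2.
Unperturbed T_e = [47.52·(1−0.22)/(4σ)]^¼ = 113.1 K.
The change in absorbed flux is Δ[S(1−α)/4] = −SΔα/4 = -0.4039 W m^-2.
Planck response: λ_P = 4σT_e³ = 4·5.67×10⁻⁸·(113.1)³ = 0.3278 W m^-2/K.
Hence the no-feedback warming is ΔF/(4σT_e³) = -1.23 K.

-1.2 kelvin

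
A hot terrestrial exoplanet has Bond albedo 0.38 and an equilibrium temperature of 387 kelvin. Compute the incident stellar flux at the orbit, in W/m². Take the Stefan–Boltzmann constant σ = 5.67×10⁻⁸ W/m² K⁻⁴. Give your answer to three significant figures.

8210 W/m²

From S(1−α)/4 = σT⁴: S = 4σT⁴/(1−α).
The emitted flux is σT⁴ = 1272 W/m².
S = 4·1272/0.62 = 8205 W/m².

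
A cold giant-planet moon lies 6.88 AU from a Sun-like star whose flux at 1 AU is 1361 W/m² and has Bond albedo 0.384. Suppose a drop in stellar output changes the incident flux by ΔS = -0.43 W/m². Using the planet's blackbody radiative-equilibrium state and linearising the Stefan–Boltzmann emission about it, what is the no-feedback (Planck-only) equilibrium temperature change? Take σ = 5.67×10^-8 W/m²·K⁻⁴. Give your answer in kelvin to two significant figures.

-0.35 K

Irradiance scales as 1/d², so S = 1361 W/m² × (1/6.88)² = 28.75 W/m².
Reference equilibrium: T_e = [S(1−α)/(4σ)]^(1/4) = 94.01 K.
Only a fraction (1−α) is absorbed and it's spread over 4πR², so ΔF = (1−α)ΔS/4 = -0.06622 W/m².
Linearising σT⁴ gives d(σT⁴)/dT = 4σT_e³ = 0.1884 W/m² per K.
ΔT₀ = ΔF/λ_P = -0.06622/0.1884 = -0.351 K.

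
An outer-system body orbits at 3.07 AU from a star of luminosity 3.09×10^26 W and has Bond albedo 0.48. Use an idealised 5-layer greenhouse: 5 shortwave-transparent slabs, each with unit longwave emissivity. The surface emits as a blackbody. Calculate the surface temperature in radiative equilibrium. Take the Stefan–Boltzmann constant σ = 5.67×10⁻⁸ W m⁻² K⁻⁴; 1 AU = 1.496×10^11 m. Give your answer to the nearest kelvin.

d = 3.07 × 1.496×10^11 m = 4.593×10^11 m.
S = L/(4πd²) = 116.6 W m⁻².
Top-of-atmosphere balance: σT_e⁴ = S(1−α)/4 = 15.15 W m⁻² → T_e = 127.9 K.
With N = 5 opaque layers, T_s = (N+1)^(1/4)·T_e = 6^(1/4)·127.9 = 200.1 K.

200 K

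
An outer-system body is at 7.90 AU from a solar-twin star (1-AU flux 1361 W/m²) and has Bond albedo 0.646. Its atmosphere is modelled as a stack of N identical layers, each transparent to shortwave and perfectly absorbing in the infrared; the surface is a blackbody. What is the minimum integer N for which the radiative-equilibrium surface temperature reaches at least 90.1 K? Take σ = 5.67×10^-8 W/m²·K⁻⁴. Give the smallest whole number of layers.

1

Flux at the orbit: S = 1361/(7.90)² = 21.81 W/m².
OLR = S(1−α)/4 = 1.930 W/m²; the top layer radiates at T_e = 76.38 K.
Since T_s⁴ = (N+1)T_e⁴, we need N ≥ (T_s/T_e)⁴ − 1 = 0.936.
So N ≥ 0.936; the smallest integer is N = 1.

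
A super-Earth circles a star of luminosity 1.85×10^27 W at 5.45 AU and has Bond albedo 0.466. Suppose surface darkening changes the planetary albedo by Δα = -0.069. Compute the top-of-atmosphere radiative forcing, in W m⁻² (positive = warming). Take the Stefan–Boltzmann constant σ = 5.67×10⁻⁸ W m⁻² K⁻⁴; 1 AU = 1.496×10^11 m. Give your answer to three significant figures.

3.82 W m⁻²

d = 5.45 × 1.496×10^11 m = 8.153×10^11 m.
S = L/(4πd²) = 221.5 W m⁻².
ΔF = −(S/4)Δα = −(221.5/4)×(-0.069) = 3.820 W m⁻².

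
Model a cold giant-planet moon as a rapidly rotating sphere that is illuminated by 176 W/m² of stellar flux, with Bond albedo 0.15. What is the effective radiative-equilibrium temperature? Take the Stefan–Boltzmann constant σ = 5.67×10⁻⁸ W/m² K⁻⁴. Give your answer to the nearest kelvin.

Absorbed flux (global mean): S(1−α)/4 = 176.0·0.85/4 = 37.40 W/m².
Set σT⁴ = 37.40 → T = (37.40/σ)^(1/4) = 160.3 K.

160 kelvin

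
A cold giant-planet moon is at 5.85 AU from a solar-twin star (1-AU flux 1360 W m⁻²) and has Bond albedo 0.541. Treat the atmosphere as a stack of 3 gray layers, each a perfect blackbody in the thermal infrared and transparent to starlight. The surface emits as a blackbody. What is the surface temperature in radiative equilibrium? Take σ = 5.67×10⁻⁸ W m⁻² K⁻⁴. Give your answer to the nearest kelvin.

134 K

Flux at the orbit: S = 1360/(5.85)² = 39.74 W m⁻².
OLR = S(1−α)/4 = 4.560 W m⁻²; the top layer radiates at T_e = 94.70 K.
With N = 3 opaque layers, T_s = (N+1)^(1/4)·T_e = 4^(1/4)·94.70 = 133.9 K.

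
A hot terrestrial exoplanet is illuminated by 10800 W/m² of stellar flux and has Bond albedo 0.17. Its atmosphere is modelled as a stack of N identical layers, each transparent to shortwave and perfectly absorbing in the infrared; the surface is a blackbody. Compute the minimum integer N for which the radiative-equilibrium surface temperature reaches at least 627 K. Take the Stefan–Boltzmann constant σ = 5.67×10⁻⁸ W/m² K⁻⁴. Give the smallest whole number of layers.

3

Top-of-atmosphere balance: σT_e⁴ = S(1−α)/4 = 2241 W/m² → T_e = 445.9 K.
Since T_s⁴ = (N+1)T_e⁴, we need N ≥ (T_s/T_e)⁴ − 1 = 2.910.
The minimum whole number is N = 3.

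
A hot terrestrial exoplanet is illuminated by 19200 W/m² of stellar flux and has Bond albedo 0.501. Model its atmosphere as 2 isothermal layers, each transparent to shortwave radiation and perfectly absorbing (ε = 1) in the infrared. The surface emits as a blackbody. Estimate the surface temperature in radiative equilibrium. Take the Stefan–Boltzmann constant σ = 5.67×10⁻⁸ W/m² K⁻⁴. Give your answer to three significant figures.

Top-of-atmosphere balance: σT_e⁴ = S(1−α)/4 = 2395 W/m² → T_e = 453.4 K.
With N = 2 opaque layers, T_s = (N+1)^(1/4)·T_e = 3^(1/4)·453.4 = 596.7 K.

597 kelvin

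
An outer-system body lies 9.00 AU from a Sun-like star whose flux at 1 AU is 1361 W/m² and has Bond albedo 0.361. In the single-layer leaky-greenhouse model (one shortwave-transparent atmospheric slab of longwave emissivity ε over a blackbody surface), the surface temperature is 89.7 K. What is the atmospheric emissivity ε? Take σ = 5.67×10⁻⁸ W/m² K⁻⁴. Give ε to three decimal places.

Irradiance scales as 1/d², so S = 1361 W/m² × (1/9.00)² = 16.80 W/m².
First, T_e = [16.80·(1−0.361)/(4σ)]^(1/4) = 82.95 K.
Inverting T_s⁴ = 2T_e⁴/(2−ε): (T_e/T_s)⁴ = 0.7312, so ε = 2(1 − 0.7312) = 0.5375.

0.538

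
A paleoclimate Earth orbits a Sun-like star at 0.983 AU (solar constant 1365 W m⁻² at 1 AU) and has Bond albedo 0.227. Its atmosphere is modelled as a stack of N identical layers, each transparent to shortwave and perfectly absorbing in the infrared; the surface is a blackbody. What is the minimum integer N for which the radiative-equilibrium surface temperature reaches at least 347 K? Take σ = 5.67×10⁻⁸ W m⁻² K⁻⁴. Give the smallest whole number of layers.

3

Irradiance scales as 1/d², so S = 1365 W m⁻² × (1/0.983)² = 1413 W m⁻².
The effective emission temperature is T_e = [S(1−α)/(4σ)]^¼ = 263.4 K.
Since T_s⁴ = (N+1)T_e⁴, we need N ≥ (T_s/T_e)⁴ − 1 = 2.011.
So N ≥ 2.011; the smallest integer is N = 3.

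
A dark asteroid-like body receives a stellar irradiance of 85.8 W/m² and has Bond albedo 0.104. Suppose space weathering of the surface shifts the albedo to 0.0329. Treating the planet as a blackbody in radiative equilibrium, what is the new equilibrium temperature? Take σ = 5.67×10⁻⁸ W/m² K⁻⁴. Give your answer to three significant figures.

138 K

T₂ = [S(1−α₂)/(4σ)]^(1/4) = [85.80·0.967/(4σ)]^(1/4) = 138.3 K.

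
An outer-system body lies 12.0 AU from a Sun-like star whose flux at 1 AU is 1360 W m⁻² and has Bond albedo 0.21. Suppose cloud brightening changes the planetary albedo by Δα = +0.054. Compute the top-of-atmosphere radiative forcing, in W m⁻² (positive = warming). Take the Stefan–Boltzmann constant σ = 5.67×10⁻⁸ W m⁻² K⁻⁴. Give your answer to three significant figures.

-0.128 W m⁻²

Irradiance scales as 1/d², so S = 1360 W m⁻² × (1/12.0)² = 9.444 W m⁻².
The change in absorbed flux is Δ[S(1−α)/4] = −SΔα/4 = -0.1275 W m⁻².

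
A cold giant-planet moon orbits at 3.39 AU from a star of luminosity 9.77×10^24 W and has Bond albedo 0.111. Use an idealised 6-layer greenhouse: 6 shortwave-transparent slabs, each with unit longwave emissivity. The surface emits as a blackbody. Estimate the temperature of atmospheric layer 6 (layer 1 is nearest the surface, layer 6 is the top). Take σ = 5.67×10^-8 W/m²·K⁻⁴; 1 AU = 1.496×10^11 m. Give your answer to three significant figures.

58.7 K

d = 3.39 × 1.496×10^11 m = 5.071×10^11 m.
S = L/(4πd²) = 3.023 W/m².
The effective emission temperature is T_e = [S(1−α)/(4σ)]^¼ = 58.67 K.
In the N-layer model, layer k (counted from the surface) has T_k = (N+1−k)^(1/4)·T_e.
T_6 = (1)^(1/4)·58.67 = 58.67 K.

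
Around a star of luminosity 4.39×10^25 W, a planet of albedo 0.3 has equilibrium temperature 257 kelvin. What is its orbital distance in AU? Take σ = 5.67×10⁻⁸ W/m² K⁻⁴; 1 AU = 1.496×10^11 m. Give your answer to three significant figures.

Energy balance gives S = 4σT⁴/(1−α) = 1413 W/m².
S = L/(4πd²) → d = √(L/4πS) = √(4.39×10^25/(4π·1413)) = 4.972×10^10 m = 0.3323 AU.

0.332 AU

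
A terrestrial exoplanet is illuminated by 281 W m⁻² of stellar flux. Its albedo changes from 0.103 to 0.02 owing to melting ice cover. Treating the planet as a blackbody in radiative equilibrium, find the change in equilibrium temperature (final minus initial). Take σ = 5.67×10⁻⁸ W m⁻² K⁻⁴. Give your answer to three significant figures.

Before: T₁ = [281.0·0.897/(4σ)]^(1/4) = 182.6 K.
After:  T₂ = [281.0·0.98/(4σ)]^(1/4) = 186.7 K.
ΔT = T₂ − T₁ = 4.085 K.

4.08 kelvin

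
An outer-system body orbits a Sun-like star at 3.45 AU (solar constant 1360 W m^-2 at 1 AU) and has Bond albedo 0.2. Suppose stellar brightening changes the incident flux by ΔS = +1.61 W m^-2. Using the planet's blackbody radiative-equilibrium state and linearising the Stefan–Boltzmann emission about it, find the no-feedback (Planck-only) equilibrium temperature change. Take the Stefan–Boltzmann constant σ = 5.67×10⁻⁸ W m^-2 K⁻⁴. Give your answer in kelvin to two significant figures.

0.50 K

Flux at the orbit: S = 1360/(3.45)² = 114.3 W m^-2.
Reference equilibrium: T_e = [S(1−α)/(4σ)]^(1/4) = 141.7 K.
TOA radiative forcing: ΔF = (1−α)ΔS/4 = 0.8·(+1.61)/4 = 0.3220 W m^-2.
Planck response: λ_P = 4σT_e³ = 4·5.67×10⁻⁸·(141.7)³ = 0.6451 W m^-2/K.
Hence the no-feedback warming is ΔF/(4σT_e³) = 0.499 K.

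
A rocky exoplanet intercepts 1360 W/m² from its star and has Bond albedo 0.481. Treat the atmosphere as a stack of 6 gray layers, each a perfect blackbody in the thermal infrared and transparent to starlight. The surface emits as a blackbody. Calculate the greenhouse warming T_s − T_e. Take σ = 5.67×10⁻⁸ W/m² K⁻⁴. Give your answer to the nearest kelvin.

Top-of-atmosphere balance: σT_e⁴ = S(1−α)/4 = 176.5 W/m² → T_e = 236.2 K.
T_s = (N+1)^(1/4)·T_e = 384.2 K.
So the greenhouse effect raises the surface by 384.2 − 236.2 = 148.0 K.

148 K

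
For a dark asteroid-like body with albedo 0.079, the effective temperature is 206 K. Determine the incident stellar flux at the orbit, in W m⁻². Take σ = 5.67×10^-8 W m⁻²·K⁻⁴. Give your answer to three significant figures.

443 W m⁻²

Invert the energy balance for S: S = 4σT⁴/(1−α).
The emitted flux is σT⁴ = 102.1 W m⁻².
So S = 4×102.1/(1−0.079) = 443.5 W m⁻².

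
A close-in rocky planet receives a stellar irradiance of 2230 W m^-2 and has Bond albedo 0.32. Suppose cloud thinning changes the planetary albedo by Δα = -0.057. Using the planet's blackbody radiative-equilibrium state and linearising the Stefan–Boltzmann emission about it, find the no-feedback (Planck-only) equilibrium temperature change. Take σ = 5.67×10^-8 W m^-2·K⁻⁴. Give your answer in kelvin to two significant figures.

Unperturbed T_e = [2230·(1−0.32)/(4σ)]^¼ = 286.0 K.
The change in absorbed flux is Δ[S(1−α)/4] = −SΔα/4 = 31.78 W m^-2.
Planck response: λ_P = 4σT_e³ = 4·5.67×10⁻⁸·(286.0)³ = 5.303 W m^-2/K.
So ΔT₀ = 31.78/5.303 = 5.99 K.

6.0 K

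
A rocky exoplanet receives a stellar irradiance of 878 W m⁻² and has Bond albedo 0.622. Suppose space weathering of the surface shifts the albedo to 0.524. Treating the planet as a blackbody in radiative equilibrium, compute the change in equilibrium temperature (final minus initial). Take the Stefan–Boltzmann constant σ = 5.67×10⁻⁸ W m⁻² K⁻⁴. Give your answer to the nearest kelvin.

Initial: T₁ = [S(1−0.622)/(4σ)]^(1/4) = 195.6 K.
Final:   T₂ = [S(1−0.524)/(4σ)]^(1/4) = 207.2 K.
Change: 207.2 − 195.6 = 11.60 K.

12 K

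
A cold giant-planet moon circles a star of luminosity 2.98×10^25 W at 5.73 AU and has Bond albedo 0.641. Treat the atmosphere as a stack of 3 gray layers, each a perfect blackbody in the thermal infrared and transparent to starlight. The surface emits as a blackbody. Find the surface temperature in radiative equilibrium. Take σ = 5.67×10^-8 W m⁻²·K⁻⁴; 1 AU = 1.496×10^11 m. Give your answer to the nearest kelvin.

67 K

d = 5.73 × 1.496×10^11 m = 8.572×10^11 m.
S = L/(4πd²) = 3.227 W m⁻².
OLR = S(1−α)/4 = 0.2896 W m⁻²; the top layer radiates at T_e = 47.54 K.
With N = 3 opaque layers, T_s = (N+1)^(1/4)·T_e = 4^(1/4)·47.54 = 67.23 K.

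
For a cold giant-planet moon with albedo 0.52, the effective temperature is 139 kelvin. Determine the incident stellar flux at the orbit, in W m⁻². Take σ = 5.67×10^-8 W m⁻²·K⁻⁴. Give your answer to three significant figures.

176 W m⁻²

Invert the energy balance for S: S = 4σT⁴/(1−α).
The emitted flux is σT⁴ = 21.17 W m⁻².
S = 4·21.17/0.48 = 176.4 W m⁻².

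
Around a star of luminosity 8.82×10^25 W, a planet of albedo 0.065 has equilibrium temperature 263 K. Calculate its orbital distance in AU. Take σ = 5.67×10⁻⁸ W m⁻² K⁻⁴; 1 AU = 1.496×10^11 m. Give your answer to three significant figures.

0.520 AU

Required flux: S = 4σT⁴/(1−α) = 1161 W m⁻².
Then d = [L/(4πS)]^(1/2) = 7.777×10^10 m, i.e. 0.5198 AU.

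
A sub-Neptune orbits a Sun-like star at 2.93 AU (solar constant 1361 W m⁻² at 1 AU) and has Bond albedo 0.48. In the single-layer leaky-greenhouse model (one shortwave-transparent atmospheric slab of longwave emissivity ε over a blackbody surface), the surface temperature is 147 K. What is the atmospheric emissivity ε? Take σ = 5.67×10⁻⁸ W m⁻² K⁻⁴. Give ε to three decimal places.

Irradiance scales as 1/d², so S = 1361 W m⁻² × (1/2.93)² = 158.5 W m⁻².
First, T_e = [158.5·(1−0.48)/(4σ)]^(1/4) = 138.1 K.
Inverting T_s⁴ = 2T_e⁴/(2−ε): (T_e/T_s)⁴ = 0.7784, so ε = 2(1 − 0.7784) = 0.4432.

0.443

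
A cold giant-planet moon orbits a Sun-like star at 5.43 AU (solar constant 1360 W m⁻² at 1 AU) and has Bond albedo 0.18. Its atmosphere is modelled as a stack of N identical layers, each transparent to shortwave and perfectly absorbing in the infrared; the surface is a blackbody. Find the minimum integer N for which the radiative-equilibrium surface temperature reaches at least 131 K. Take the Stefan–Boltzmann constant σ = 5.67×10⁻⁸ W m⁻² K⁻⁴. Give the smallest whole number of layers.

By the inverse-square law, S = 1360/5.43² = 46.13 W m⁻².
OLR = S(1−α)/4 = 9.456 W m⁻²; the top layer radiates at T_e = 113.6 K.
Since T_s⁴ = (N+1)T_e⁴, we need N ≥ (T_s/T_e)⁴ − 1 = 0.766.
Rounding up, N = 1.

1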